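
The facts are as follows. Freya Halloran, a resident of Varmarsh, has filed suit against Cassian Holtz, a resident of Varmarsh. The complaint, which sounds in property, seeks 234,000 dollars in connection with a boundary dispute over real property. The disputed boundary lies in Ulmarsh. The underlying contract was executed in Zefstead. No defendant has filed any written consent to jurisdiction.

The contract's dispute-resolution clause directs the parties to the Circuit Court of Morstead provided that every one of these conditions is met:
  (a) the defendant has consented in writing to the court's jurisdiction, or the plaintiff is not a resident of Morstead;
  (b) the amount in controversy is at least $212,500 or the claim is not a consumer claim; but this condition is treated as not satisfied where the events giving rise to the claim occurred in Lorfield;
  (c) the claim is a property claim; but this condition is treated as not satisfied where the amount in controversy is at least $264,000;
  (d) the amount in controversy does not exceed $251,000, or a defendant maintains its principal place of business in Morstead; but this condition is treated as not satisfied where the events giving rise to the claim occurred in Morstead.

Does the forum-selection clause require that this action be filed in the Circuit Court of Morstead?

The Circuit Court of Morstead:
  (a) The plaintiff resides in Varmarsh, which is not Morstead, so one alternative holds. Met.
  (b) The amount in controversy is USD 234,000, which meets the USD 212,500 floor, so one alternative holds. The exception is not triggered, since the operative events occurred in Ulmarsh, not Lorfield. Condition met.
  (c) The claim is a property claim. The carve-out does not apply: the amount in controversy is 234,000 dollars, below the 264,000 dollars floor. Met.
  (d) The amount in controversy is $234,000, within the USD 251,000 ceiling — that alternative is enough. And the carve-out is inapplicable — the operative events occurred in Ulmarsh, not Morstead. Condition met.
  → The clause applies.

Yes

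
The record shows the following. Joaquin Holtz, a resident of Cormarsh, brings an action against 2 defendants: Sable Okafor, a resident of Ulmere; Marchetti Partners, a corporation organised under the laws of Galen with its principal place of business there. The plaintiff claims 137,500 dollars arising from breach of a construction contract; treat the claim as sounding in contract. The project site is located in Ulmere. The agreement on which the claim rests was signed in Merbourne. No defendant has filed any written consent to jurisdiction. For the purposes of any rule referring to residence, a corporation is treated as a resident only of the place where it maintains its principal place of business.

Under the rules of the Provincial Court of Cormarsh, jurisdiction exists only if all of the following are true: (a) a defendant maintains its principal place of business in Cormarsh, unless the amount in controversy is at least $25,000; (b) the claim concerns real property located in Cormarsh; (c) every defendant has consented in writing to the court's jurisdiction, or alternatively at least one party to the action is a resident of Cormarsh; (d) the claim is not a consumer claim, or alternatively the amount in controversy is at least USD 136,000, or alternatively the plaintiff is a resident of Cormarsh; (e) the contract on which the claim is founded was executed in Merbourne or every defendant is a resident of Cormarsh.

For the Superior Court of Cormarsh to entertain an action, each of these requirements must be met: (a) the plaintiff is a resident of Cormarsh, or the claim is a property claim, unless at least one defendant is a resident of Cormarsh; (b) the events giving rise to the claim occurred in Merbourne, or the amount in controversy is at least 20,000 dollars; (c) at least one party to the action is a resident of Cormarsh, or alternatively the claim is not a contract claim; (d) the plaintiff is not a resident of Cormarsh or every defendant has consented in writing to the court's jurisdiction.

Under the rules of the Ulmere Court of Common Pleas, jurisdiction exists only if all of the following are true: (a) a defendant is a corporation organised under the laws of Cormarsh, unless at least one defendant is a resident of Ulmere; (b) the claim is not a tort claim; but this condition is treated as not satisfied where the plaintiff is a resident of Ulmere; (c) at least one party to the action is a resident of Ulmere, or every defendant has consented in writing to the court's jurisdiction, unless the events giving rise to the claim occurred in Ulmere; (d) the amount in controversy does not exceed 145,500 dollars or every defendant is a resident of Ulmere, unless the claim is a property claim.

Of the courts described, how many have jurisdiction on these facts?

1

The Provincial Court of Cormarsh:
  (a) The corporate defendant(s) have their principal place of business in Galen, not Cormarsh. However, the amount in controversy is USD 137,500, which meets the $25,000 floor, so the 'unless' proviso supplies this condition. Satisfied.
  (b) The claim does not concern real property. Not met.
  (c) Joaquin Holtz resides in Cormarsh — that alternative is enough. Condition met.
  (d) The claim is a contract claim, not a consumer claim, so this disjunct is met. Condition met.
  (e) The contract was executed in Merbourne, which satisfies one of the alternatives. Condition met.
  → The court lacks jurisdiction.
The Superior Court of Cormarsh:
  (a) The plaintiff resides in Cormarsh, so this disjunct is met. Met.
  (b) The amount in controversy is USD 137,500, which meets the USD 20,000 floor, so this disjunct is met. Satisfied.
  (c) Joaquin Holtz resides in Cormarsh, so this disjunct is met. Met.
  (d) The plaintiff resides in Cormarsh; no such written consent has been filed — no alternative holds. Not met.
  → The court lacks jurisdiction.
The Ulmere Court of Common Pleas:
  (a) The corporate defendant(s) are organised in Galen, not Cormarsh. The proviso rescues it, though: Sable Okafor resides in Ulmere. Satisfied.
  (b) The claim is a contract claim, not a tort claim. And the carve-out is inapplicable — the plaintiff resides in Cormarsh, not Ulmere. Satisfied.
  (c) Sable Okafor resides in Ulmere, so this disjunct is met. Satisfied.
  (d) The amount in controversy is $137,500, within the $145,500 ceiling, so one alternative holds. Condition met.
  → Every requirement is satisfied — jurisdiction.
Courts with jurisdiction: the Ulmere Court of Common Pleas — 1 in total.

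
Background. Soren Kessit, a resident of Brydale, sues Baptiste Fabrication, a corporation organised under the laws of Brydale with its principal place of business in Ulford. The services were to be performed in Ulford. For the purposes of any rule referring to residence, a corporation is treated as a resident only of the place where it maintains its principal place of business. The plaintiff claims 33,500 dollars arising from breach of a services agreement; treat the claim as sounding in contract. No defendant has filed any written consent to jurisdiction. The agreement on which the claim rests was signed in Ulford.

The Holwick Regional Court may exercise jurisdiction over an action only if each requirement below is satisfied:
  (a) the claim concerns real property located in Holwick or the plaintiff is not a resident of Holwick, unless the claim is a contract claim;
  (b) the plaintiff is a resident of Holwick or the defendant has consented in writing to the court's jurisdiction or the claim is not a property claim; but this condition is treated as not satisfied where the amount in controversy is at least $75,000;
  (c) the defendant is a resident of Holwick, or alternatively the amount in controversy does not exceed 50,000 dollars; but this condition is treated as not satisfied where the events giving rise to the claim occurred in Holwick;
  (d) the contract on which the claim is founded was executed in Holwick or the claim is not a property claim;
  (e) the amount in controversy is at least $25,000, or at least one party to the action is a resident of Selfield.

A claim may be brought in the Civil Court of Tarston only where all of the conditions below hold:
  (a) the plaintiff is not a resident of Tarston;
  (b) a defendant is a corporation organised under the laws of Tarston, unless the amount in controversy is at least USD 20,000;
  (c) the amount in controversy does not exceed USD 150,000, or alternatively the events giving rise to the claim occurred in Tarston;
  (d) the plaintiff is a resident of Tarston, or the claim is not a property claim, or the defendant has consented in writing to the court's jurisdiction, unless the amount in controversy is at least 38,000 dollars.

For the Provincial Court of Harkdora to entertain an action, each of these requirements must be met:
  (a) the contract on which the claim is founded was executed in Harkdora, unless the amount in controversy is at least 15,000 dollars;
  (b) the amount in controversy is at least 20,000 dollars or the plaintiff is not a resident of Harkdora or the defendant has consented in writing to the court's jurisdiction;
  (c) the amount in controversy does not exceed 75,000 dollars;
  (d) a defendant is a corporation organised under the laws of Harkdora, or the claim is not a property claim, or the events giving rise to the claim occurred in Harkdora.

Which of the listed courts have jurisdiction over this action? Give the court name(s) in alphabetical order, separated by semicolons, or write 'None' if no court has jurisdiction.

the Civil Court of Tarston; the Holwick Regional Court; the Provincial Court of Harkdora

The Holwick Regional Court:
  (a) The plaintiff resides in Brydale, which is not Holwick, which satisfies one of the alternatives. Met.
  (b) The claim is a contract claim, not a property claim — that alternative is enough. The carve-out does not apply: the amount in controversy is $33,500, below the 75,000 dollars floor. Satisfied.
  (c) The amount in controversy is $33,500, within the 50,000 dollars ceiling, so this disjunct is met. And the carve-out is inapplicable — the operative events occurred in Ulford, not Holwick. Satisfied.
  (d) The claim is a contract claim, not a property claim, so this disjunct is met. Satisfied.
  (e) The amount in controversy is 33,500 dollars, which meets the 25,000 dollars floor, so this disjunct is met. Condition met.
  → Jurisdiction lies.
The Civil Court of Tarston:
  (a) The plaintiff resides in Brydale, which is not Tarston. Satisfied.
  (b) The corporate defendant(s) are organised in Brydale, not Tarston. But the amount in controversy is 33,500 dollars, which meets the USD 20,000 floor, and the 'unless' clause therefore excuses the requirement. Met.
  (c) The amount in controversy is $33,500, within the 150,000 dollars ceiling, so one alternative holds. Met.
  (d) The claim is a contract claim, not a property claim, so one alternative holds. Met.
  → The court has jurisdiction.
The Provincial Court of Harkdora:
  (a) The contract was executed in Ulford, not Harkdora. But the amount in controversy is $33,500, which meets the 15,000 dollars floor, and the 'unless' clause therefore excuses the requirement. Condition met.
  (b) The amount in controversy is $33,500, which meets the USD 20,000 floor, so one alternative holds. Met.
  (c) The amount in controversy is $33,500, within the USD 75,000 ceiling. Satisfied.
  (d) The claim is a contract claim, not a property claim, so this disjunct is met. Condition met.
  → Jurisdiction lies.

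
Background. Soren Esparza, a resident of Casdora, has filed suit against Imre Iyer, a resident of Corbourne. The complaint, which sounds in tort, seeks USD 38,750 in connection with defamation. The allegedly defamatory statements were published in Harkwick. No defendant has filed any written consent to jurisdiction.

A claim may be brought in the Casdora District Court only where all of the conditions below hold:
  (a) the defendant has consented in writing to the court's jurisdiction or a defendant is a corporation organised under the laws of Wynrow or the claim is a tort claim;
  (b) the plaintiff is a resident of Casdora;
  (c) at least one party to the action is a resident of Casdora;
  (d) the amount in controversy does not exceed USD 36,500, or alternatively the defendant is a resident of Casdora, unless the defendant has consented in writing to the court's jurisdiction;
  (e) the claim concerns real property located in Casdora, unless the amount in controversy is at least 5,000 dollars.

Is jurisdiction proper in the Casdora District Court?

The Casdora District Court:
  (a) The claim is a tort claim, so one alternative holds. Met.
  (b) The plaintiff resides in Casdora. Satisfied.
  (c) Soren Esparza resides in Casdora. Satisfied.
  (d) The amount in controversy is 38,750 dollars, above the USD 36,500 ceiling; the defendant resides in Corbourne, not Casdora — no alternative holds. The proviso offers no rescue either, since no such written consent has been filed. Condition not met.
  (e) The claim does not concern real property. However, the amount in controversy is USD 38,750, which meets the $5,000 floor, so the 'unless' proviso supplies this condition. Met.
  → No jurisdiction.

No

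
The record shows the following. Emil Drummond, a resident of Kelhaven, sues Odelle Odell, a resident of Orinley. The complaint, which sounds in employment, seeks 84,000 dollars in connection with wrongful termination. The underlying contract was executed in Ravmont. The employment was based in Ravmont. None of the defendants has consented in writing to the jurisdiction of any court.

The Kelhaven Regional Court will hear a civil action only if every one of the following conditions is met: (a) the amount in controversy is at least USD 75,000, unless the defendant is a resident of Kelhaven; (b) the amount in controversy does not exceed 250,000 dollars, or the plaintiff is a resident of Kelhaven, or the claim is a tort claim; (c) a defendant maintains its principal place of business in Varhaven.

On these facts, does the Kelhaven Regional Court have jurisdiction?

The Kelhaven Regional Court:
  (a) The amount in controversy is 84,000 dollars, which meets the USD 75,000 floor. Met.
  (b) The amount in controversy is USD 84,000, within the 250,000 dollars ceiling, so this disjunct is met. Satisfied.
  (c) No defendant is a corporation. Fails.
  → At least one condition fails; no jurisdiction.

No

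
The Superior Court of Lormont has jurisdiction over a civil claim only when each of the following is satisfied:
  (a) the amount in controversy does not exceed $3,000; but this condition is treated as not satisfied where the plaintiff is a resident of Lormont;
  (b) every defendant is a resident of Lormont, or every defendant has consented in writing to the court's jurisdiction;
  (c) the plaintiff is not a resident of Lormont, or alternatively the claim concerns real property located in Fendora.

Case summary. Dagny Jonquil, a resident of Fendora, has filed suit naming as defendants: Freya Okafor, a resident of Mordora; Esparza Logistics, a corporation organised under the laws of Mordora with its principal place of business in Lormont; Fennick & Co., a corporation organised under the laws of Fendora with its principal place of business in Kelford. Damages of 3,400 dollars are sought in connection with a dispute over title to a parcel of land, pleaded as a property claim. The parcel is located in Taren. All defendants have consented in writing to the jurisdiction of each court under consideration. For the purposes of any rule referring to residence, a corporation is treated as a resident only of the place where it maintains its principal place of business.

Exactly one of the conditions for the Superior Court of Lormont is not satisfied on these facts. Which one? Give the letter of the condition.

(a)

The Superior Court of Lormont:
  (a) The amount in controversy is 3,400 dollars, above the $3,000 ceiling. Fails.
  (b) Every defendant has filed written consent, so one alternative holds. Met.
  (c) The plaintiff resides in Fendora, which is not Lormont — that alternative is enough. Condition met.
Only condition (a) fails.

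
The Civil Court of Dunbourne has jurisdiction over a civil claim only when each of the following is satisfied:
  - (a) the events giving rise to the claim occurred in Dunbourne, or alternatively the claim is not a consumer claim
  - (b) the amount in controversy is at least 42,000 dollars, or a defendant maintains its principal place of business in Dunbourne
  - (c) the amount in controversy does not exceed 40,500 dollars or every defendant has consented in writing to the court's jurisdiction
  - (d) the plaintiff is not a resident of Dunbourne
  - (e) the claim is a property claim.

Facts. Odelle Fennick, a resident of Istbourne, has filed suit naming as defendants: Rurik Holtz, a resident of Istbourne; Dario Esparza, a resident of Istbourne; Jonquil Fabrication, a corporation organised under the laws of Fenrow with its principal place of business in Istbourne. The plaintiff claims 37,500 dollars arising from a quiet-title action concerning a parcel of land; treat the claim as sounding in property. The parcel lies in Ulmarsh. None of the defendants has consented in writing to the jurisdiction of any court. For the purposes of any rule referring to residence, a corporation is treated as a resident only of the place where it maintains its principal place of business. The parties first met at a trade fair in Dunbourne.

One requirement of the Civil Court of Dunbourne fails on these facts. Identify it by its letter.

(b)

The Civil Court of Dunbourne:
  (a) The claim is a property claim, not a consumer claim — that alternative is enough. Met.
  (b) The amount in controversy is USD 37,500, below the 42,000 dollars floor; the corporate defendant(s) have their principal place of business in Istbourne, not Dunbourne — no alternative holds. Not met.
  (c) The amount in controversy is $37,500, within the USD 40,500 ceiling — that alternative is enough. Met.
  (d) The plaintiff resides in Istbourne, which is not Dunbourne. Condition met.
  (e) The claim is a property claim. Satisfied.
Only condition (b) fails.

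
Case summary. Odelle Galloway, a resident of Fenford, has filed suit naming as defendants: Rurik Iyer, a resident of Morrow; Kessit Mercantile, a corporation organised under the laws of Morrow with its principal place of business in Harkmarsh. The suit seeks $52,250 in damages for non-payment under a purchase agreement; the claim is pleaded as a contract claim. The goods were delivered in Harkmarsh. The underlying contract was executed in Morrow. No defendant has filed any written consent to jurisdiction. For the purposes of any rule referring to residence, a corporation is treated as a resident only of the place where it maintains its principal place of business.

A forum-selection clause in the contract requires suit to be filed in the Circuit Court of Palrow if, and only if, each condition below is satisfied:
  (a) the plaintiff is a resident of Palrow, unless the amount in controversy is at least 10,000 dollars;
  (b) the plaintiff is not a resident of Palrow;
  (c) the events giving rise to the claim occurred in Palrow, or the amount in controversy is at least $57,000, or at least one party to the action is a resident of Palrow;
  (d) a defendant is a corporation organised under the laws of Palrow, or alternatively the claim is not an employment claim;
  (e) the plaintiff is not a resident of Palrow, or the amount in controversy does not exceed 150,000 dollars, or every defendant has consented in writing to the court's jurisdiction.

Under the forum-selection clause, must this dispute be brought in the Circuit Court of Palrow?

The Circuit Court of Palrow:
  (a) The plaintiff resides in Fenford, not Palrow. However, the amount in controversy is $52,250, which meets the 10,000 dollars floor, so the 'unless' proviso supplies this condition. Satisfied.
  (b) The plaintiff resides in Fenford, which is not Palrow. Condition met.
  (c) The operative events occurred in Harkmarsh, not Palrow; the amount in controversy is USD 52,250, below the 57,000 dollars floor; no party resides in Palrow — no alternative holds. Not met.
  (d) The claim is a contract claim, not an employment claim, so one alternative holds. Met.
  (e) The plaintiff resides in Fenford, which is not Palrow, so one alternative holds. Met.
  → Forum clause is not triggered.

No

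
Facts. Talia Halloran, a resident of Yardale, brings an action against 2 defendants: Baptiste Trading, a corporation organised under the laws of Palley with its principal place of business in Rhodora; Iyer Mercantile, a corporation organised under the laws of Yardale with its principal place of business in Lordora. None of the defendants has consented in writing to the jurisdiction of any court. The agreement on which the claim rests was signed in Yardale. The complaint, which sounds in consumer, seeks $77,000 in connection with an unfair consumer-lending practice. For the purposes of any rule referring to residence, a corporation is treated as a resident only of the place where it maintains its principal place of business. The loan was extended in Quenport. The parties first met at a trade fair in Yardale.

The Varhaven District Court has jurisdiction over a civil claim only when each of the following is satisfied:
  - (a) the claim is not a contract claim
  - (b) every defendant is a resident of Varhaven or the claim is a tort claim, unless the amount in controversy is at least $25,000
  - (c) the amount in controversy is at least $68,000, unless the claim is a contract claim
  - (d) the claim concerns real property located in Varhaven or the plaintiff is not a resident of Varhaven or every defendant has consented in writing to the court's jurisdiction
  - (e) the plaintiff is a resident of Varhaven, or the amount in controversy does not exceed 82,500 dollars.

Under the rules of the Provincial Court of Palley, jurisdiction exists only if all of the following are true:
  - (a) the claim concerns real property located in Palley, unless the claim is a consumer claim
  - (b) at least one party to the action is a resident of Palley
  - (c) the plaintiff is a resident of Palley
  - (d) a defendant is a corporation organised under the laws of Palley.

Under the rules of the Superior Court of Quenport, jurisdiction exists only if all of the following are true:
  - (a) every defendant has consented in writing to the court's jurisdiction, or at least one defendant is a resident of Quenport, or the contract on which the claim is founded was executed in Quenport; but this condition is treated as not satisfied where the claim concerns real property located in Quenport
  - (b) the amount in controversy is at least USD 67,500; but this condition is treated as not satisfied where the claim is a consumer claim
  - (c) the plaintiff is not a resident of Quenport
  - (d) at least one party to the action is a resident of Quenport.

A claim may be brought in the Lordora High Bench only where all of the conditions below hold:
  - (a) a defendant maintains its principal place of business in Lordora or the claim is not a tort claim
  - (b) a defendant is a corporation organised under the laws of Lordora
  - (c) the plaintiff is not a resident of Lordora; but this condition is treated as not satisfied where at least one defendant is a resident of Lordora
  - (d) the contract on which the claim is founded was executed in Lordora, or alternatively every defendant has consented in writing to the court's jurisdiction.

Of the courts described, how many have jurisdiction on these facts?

1

The Varhaven District Court:
  (a) The claim is a consumer claim, not a contract claim. Condition met.
  (b) The defendants reside as follows — Baptiste Trading in Rhodora, Iyer Mercantile in Lordora — not all in Varhaven; the claim is a consumer claim, not a tort claim — none of the alternatives is met. However, the amount in controversy is USD 77,000, which meets the $25,000 floor, so the 'unless' proviso supplies this condition. Met.
  (c) The amount in controversy is 77,000 dollars, which meets the USD 68,000 floor. Condition met.
  (d) The plaintiff resides in Yardale, which is not Varhaven, so this disjunct is met. Met.
  (e) The amount in controversy is USD 77,000, within the USD 82,500 ceiling, which satisfies one of the alternatives. Condition met.
  → All conditions met; jurisdiction exists.
The Provincial Court of Palley:
  (a) The claim does not concern real property. The proviso rescues it, though: the claim is a consumer claim. Condition met.
  (b) No party resides in Palley. Not satisfied.
  (c) The plaintiff resides in Yardale, not Palley. Not satisfied.
  (d) Baptiste Trading is organised under the laws of Palley. Met.
  → At least one condition fails; no jurisdiction.
The Superior Court of Quenport:
  (a) No such written consent has been filed; no defendant resides in Quenport (they reside in Rhodora, Lordora); the contract was executed in Yardale, not Quenport — none of the alternatives is met. Condition not met.
  (b) The amount in controversy is $77,000, which meets the USD 67,500 floor. But the carve-out bites: the claim is a consumer claim. Fails.
  (c) The plaintiff resides in Yardale, which is not Quenport. Met.
  (d) No party resides in Quenport. Not met.
  → Not every requirement is met — no jurisdiction.
The Lordora High Bench:
  (a) Iyer Mercantile has its principal place of business in Lordora — that alternative is enough. Met.
  (b) The corporate defendant(s) are organised in Palley, Yardale, not Lordora. Fails.
  (c) The plaintiff resides in Yardale, which is not Lordora. But the carve-out bites: Iyer Mercantile resides in Lordora. Fails.
  (d) The contract was executed in Yardale, not Lordora; no such written consent has been filed — every alternative fails. Not met.
  → Not every requirement is met — no jurisdiction.
Courts with jurisdiction: the Varhaven District Court — 1 in total.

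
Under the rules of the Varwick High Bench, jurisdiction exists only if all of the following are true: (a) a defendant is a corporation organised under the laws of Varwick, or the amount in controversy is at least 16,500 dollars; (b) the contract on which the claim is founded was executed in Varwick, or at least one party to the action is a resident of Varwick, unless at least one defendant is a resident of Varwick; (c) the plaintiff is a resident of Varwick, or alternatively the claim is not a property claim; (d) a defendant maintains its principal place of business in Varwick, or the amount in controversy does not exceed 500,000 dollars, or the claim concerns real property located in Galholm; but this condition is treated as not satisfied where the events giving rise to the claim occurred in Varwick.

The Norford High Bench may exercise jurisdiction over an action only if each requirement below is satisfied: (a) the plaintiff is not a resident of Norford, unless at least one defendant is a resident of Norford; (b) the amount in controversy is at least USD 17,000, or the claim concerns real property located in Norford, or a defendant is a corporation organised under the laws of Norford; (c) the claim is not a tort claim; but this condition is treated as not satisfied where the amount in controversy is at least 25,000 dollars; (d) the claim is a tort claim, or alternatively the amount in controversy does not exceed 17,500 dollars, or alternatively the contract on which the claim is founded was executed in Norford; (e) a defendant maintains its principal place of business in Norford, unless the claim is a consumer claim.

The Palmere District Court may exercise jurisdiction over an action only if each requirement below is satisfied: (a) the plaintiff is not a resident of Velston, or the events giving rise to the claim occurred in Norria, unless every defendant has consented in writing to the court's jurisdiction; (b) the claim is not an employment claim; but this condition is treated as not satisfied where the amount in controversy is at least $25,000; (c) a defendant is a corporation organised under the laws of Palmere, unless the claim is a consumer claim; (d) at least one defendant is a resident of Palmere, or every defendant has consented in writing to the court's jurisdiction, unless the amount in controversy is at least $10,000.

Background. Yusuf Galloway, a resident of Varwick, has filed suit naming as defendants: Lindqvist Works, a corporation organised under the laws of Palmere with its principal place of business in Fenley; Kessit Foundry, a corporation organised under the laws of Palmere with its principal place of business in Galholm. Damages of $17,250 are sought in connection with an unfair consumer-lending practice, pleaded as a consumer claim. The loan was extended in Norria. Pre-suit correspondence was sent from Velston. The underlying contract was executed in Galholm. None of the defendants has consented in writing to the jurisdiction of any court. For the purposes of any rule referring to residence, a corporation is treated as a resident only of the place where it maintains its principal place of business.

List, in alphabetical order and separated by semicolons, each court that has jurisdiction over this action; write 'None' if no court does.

the Norford High Bench; the Palmere District Court; the Varwick High Bench

The Varwick High Bench:
  (a) The amount in controversy is 17,250 dollars, which meets the USD 16,500 floor, which satisfies one of the alternatives. Met.
  (b) Yusuf Galloway resides in Varwick, so this disjunct is met. Met.
  (c) The plaintiff resides in Varwick, which satisfies one of the alternatives. Met.
  (d) The amount in controversy is 17,250 dollars, within the 500,000 dollars ceiling, so one alternative holds. And the carve-out is inapplicable — the operative events occurred in Norria, not Varwick. Condition met.
  → The court has jurisdiction.
The Norford High Bench:
  (a) The plaintiff resides in Varwick, which is not Norford. Met.
  (b) The amount in controversy is 17,250 dollars, which meets the $17,000 floor — that alternative is enough. Satisfied.
  (c) The claim is a consumer claim, not a tort claim. And the carve-out is inapplicable — the amount in controversy is 17,250 dollars, below the $25,000 floor. Satisfied.
  (d) The amount in controversy is $17,250, within the USD 17,500 ceiling, so this disjunct is met. Satisfied.
  (e) The corporate defendant(s) have their principal place of business in Fenley, Galholm, not Norford. The proviso rescues it, though: the claim is a consumer claim. Satisfied.
  → The court has jurisdiction.
The Palmere District Court:
  (a) The plaintiff resides in Varwick, which is not Velston, so one alternative holds. Satisfied.
  (b) The claim is a consumer claim, not an employment claim. The exception is not triggered, since the amount in controversy is 17,250 dollars, below the $25,000 floor. Condition met.
  (c) Lindqvist Works is organised under the laws of Palmere. Satisfied.
  (d) No defendant resides in Palmere (they reside in Fenley, Galholm); no such written consent has been filed — none of the alternatives is met. The proviso rescues it, though: the amount in controversy is USD 17,250, which meets the 10,000 dollars floor. Condition met.
  → All conditions met; jurisdiction exists.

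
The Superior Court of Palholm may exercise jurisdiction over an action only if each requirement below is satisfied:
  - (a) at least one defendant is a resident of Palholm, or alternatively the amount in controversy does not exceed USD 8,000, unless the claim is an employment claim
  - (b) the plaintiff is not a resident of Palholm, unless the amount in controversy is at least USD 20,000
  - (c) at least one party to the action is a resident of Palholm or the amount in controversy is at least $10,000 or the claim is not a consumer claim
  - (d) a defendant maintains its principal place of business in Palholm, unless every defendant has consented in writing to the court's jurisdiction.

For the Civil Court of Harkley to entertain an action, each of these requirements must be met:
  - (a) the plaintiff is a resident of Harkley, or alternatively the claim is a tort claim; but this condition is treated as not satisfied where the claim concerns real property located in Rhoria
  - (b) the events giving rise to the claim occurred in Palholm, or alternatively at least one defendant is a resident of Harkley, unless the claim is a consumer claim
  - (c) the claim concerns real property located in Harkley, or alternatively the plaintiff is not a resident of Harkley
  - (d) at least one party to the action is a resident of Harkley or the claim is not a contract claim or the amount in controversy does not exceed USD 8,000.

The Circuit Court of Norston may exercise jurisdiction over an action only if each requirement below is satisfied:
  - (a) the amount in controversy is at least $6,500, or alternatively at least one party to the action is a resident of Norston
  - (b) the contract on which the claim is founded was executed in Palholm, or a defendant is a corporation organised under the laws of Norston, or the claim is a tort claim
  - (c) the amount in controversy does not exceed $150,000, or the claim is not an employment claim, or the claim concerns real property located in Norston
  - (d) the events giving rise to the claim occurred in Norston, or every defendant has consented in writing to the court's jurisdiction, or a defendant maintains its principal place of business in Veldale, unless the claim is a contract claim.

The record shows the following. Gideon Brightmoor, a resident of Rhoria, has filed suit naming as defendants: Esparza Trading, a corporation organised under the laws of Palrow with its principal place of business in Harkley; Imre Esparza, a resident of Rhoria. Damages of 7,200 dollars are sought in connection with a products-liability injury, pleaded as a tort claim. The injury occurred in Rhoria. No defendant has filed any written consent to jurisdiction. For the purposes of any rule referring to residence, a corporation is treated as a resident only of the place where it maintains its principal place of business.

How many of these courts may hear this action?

1

The Superior Court of Palholm:
  (a) The amount in controversy is $7,200, within the $8,000 ceiling, so this disjunct is met. Met.
  (b) The plaintiff resides in Rhoria, which is not Palholm. Satisfied.
  (c) The claim is a tort claim, not a consumer claim, which satisfies one of the alternatives. Condition met.
  (d) The corporate defendant(s) have their principal place of business in Harkley, not Palholm. Nor does the 'unless' clause help: no such written consent has been filed. Fails.
  → At least one condition fails; no jurisdiction.
The Civil Court of Harkley:
  (a) The claim is a tort claim, which satisfies one of the alternatives. The exception is not triggered, since the claim does not concern real property. Met.
  (b) Esparza Trading resides in Harkley, so one alternative holds. Met.
  (c) The plaintiff resides in Rhoria, which is not Harkley, which satisfies one of the alternatives. Met.
  (d) Esparza Trading resides in Harkley, so one alternative holds. Satisfied.
  → Every requirement is satisfied — jurisdiction.
The Circuit Court of Norston:
  (a) The amount in controversy is $7,200, which meets the USD 6,500 floor — that alternative is enough. Met.
  (b) The claim is a tort claim, so this disjunct is met. Condition met.
  (c) The amount in controversy is 7,200 dollars, within the $150,000 ceiling, so one alternative holds. Satisfied.
  (d) The operative events occurred in Rhoria, not Norston; no such written consent has been filed; the corporate defendant(s) have their principal place of business in Harkley, not Veldale — none of the alternatives is met. Nor does the 'unless' clause help: the claim is a tort claim, not a contract claim. Fails.
  → The court lacks jurisdiction.
Courts with jurisdiction: the Civil Court of Harkley — 1 in total.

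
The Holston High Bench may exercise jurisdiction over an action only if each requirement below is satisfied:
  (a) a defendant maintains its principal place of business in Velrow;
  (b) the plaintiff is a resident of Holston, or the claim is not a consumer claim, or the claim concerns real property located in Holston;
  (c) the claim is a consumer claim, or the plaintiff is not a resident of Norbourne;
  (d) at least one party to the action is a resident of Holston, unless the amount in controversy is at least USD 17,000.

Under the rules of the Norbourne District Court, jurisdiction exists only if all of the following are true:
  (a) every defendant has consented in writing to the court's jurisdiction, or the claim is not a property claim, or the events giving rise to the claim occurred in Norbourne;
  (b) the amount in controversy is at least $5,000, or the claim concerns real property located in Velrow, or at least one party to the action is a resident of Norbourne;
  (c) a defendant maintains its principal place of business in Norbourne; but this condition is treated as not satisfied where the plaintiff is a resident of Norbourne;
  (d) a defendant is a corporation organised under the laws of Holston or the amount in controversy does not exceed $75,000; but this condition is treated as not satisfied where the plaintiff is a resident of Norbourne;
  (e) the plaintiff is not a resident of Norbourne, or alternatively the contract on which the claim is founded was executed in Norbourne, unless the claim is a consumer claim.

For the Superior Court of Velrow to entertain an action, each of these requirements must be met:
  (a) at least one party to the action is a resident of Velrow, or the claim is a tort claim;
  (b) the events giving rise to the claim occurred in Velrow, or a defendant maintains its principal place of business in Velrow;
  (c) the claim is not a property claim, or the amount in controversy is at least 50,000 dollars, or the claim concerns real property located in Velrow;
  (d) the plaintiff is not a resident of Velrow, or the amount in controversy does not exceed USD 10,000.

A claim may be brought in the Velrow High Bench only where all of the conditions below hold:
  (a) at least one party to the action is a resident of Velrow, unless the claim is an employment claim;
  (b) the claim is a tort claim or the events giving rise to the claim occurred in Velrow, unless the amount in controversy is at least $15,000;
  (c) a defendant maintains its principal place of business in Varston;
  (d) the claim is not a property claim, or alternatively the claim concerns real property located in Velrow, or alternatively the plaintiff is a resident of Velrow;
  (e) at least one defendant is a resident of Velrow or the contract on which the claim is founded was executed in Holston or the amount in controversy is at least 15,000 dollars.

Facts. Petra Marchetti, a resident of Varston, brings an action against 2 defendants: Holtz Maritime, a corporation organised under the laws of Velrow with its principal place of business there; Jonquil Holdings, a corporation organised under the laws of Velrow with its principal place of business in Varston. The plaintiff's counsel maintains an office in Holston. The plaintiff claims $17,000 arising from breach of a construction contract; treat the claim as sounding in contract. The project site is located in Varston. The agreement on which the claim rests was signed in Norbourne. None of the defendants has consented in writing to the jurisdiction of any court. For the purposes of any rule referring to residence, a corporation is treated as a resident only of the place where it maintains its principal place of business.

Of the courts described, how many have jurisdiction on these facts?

3

The Holston High Bench:
  (a) Holtz Maritime has its principal place of business in Velrow. Satisfied.
  (b) The claim is a contract claim, not a consumer claim — that alternative is enough. Met.
  (c) The plaintiff resides in Varston, which is not Norbourne, so one alternative holds. Met.
  (d) No party resides in Holston. The proviso rescues it, though: the amount in controversy is USD 17,000, which meets the $17,000 floor. Met.
  → The court has jurisdiction.
The Norbourne District Court:
  (a) The claim is a contract claim, not a property claim, which satisfies one of the alternatives. Met.
  (b) The amount in controversy is 17,000 dollars, which meets the USD 5,000 floor — that alternative is enough. Satisfied.
  (c) The corporate defendant(s) have their principal place of business in Varston, Velrow, not Norbourne. Condition not met.
  (d) The amount in controversy is 17,000 dollars, within the $75,000 ceiling, so one alternative holds. The exception is not triggered, since the plaintiff resides in Varston, not Norbourne. Met.
  (e) The plaintiff resides in Varston, which is not Norbourne, which satisfies one of the alternatives. Met.
  → Not every requirement is met — no jurisdiction.
The Superior Court of Velrow:
  (a) Holtz Maritime resides in Velrow — that alternative is enough. Satisfied.
  (b) Holtz Maritime has its principal place of business in Velrow — that alternative is enough. Met.
  (c) The claim is a contract claim, not a property claim — that alternative is enough. Satisfied.
  (d) The plaintiff resides in Varston, which is not Velrow, so this disjunct is met. Condition met.
  → Every requirement is satisfied — jurisdiction.
The Velrow High Bench:
  (a) Holtz Maritime resides in Velrow. Condition met.
  (b) The claim is a contract claim, not a tort claim; the operative events occurred in Varston, not Velrow — every alternative fails. However, the amount in controversy is 17,000 dollars, which meets the 15,000 dollars floor, so the 'unless' proviso supplies this condition. Condition met.
  (c) Jonquil Holdings has its principal place of business in Varston. Met.
  (d) The claim is a contract claim, not a property claim, so one alternative holds. Satisfied.
  (e) Holtz Maritime resides in Velrow — that alternative is enough. Satisfied.
  → Jurisdiction lies.
Courts with jurisdiction: the Holston High Bench, the Superior Court of Velrow, the Velrow High Bench — 3 in total.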